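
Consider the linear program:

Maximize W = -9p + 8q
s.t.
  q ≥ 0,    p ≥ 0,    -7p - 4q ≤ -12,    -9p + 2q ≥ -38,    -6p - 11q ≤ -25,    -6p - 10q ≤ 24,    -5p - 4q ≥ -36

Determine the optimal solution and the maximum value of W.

p = 0, q = 9, maximum W = 72

Extreme points and W = -9p + 8q:
  (38/9, 0) → W = -38
  (25/6, 0) → W = -75/2
  (0, 3) → W = 24
  (0, 9) → W = 72
  (32/53, 103/53) → W = 536/53
  (112/23, 67/23) → W = -472/23

At the optimal vertex, p = 0 and -5p - 4q = -36.
Solving simultaneously gives p = 0, q = 9.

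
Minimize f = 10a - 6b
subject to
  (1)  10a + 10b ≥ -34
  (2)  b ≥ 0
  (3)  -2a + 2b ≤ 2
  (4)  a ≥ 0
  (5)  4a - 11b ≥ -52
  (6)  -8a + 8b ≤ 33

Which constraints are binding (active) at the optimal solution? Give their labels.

Corner points and f = 10a - 6b:
  (0, 0) → f = 0
  (0, 1) → f = -6
  (41/7, 48/7) → f = 122/7
The feasible region is unbounded (it extends along (1, 0), (11, 4)), but f strictly increases along every unbounded feasible direction, so there is no improving ray and the minimum is attained at a vertex.

The minimum is at (0, 1). Substituting into each constraint, equality holds for (3) and (4); the remaining constraints have slack.

(3) and (4)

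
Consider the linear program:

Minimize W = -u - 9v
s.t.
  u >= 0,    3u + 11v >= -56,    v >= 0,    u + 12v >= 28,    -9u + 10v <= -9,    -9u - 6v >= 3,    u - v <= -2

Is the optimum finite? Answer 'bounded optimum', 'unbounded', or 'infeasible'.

infeasible

The boundaries -9u - 6v = 3 and u - v = -2 meet at (-1, 1), but that point violates u ≥ 0. Every candidate vertex is excluded by some other constraint, so the feasible region is empty.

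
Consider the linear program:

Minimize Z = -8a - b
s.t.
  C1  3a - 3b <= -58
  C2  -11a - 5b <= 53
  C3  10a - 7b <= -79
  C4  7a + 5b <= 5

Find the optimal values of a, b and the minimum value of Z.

Feasible corners and Z = -8a - b:
  (-449/48, 479/48) → Z = 3113/48
  (-275/36, 421/36) → Z = 593/12
  (-29/2, 213/10) → Z = 947/10

The optimum lies where 3a - 3b = -58 and 7a + 5b = 5.
Solving simultaneously gives a = -275/36, b = 421/36.

a = -275/36, b = 421/36, minimum Z = 593/12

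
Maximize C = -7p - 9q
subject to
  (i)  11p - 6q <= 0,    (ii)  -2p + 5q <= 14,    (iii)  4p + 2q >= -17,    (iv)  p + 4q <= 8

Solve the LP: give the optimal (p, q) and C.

p = -51/23, q = -187/46, maximum C = 2397/46

Corner points and C = -7p - 9q:
  (-51/23, -187/46) → C = 2397/46
  (24/25, 44/25) → C = -564/25
  (-113/24, 11/12) → C = 593/24
  (-16/13, 30/13) → C = -158/13

At the optimal vertex, 11p - 6q = 0 and 4p + 2q = -17.
Solving simultaneously gives p = -51/23, q = -187/46.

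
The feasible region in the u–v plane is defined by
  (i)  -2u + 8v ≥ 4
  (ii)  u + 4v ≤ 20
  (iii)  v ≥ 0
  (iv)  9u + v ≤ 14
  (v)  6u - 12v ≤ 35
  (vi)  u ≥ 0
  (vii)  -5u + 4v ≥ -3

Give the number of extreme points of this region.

Intersecting each pair of boundary lines and keeping only the points that satisfy every inequality leaves:
  (0, 1/2)
  (5/4, 13/16)
  (36/35, 166/35)
  (0, 5)
  (59/41, 43/41)

5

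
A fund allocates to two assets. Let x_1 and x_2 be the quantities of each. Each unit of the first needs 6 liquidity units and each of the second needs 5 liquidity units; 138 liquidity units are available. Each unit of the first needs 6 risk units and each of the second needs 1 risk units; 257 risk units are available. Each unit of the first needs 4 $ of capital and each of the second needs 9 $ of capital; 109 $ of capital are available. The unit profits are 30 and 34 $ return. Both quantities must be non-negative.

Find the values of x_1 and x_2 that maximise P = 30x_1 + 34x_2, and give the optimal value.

x_1 = 41/2, x_2 = 3, maximum P = 717

Corner points and P = 30x_1 + 34x_2:
  (0, 0) → P = 0
  (0, 109/9) → P = 3706/9
  (23, 0) → P = 690
  (41/2, 3) → P = 717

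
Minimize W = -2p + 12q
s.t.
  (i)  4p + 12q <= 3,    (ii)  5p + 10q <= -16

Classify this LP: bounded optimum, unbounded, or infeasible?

unbounded

From the feasible point (-111/10, 79/20), moving in the direction (10, -5) keeps every constraint satisfied while W decreases without bound.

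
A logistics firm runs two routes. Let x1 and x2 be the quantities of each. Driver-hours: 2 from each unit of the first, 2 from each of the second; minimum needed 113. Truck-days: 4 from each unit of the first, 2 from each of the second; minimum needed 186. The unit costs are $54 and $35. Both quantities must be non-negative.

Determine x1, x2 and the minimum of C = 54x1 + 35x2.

Feasible corners and C = 54x1 + 35x2:
  (0, 93) → C = 3255
  (113/2, 0) → C = 3051
  (73/2, 20) → C = 2671
The feasible region is unbounded (it extends along (0, 1), (1, 0)), but C strictly increases along every unbounded feasible direction, so there is no improving ray and the minimum is attained at a vertex.

The optimum lies where 2x1 + 2x2 = 113 and 4x1 + 2x2 = 186.
Solving simultaneously gives x1 = 73/2, x2 = 20.

x1 = 73/2, x2 = 20, minimum C = 2671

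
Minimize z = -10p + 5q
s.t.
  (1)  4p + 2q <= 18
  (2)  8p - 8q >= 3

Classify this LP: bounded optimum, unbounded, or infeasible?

unbounded

From the feasible point (25/8, 11/4), moving in the direction (2, -4) keeps every constraint satisfied while z decreases without bound.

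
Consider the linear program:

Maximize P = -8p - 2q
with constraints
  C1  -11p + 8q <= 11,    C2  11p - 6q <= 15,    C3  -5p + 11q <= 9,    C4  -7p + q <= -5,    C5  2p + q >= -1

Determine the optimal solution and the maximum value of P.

p = 15/31, q = -50/31, maximum P = -20/31

Vertices and P = -8p - 2q:
  (219/91, 174/91) → P = -300/13
  (15/31, -50/31) → P = -20/31
  (8/9, 11/9) → P = -86/9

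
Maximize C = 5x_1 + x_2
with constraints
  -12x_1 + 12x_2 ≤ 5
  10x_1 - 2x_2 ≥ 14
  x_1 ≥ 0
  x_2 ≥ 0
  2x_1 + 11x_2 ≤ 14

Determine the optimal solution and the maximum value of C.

x_1 = 7, x_2 = 0, maximum C = 35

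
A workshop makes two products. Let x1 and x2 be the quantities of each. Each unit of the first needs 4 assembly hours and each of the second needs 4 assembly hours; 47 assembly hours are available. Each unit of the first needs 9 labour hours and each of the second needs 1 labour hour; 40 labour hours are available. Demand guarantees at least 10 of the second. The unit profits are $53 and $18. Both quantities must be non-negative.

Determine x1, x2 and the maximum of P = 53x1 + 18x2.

Vertices and P = 53x1 + 18x2:
  (0, 47/4) → P = 423/2
  (0, 10) → P = 180
  (7/4, 10) → P = 1091/4

At the optimal vertex, 4x1 + 4x2 = 47 and x2 = 10.
Solving simultaneously gives x1 = 7/4, x2 = 10.

x1 = 7/4, x2 = 10, maximum P = 1091/4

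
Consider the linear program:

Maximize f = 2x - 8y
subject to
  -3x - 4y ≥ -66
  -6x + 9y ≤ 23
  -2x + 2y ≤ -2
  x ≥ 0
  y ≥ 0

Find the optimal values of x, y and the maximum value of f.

Feasible corners and f = 2x - 8y:
  (10, 9) → f = -52
  (22, 0) → f = 44
  (1, 0) → f = 2

x = 22, y = 0, maximum f = 44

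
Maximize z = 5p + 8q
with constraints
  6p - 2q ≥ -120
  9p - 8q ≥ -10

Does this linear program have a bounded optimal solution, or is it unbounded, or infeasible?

From the feasible point (-94/3, -34), moving in the direction (8, 9) keeps every constraint satisfied while z increases without bound.

unbounded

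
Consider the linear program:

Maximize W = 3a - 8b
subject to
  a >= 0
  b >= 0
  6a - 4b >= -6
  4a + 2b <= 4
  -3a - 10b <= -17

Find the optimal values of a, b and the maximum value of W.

Vertices and W = 3a - 8b:
  (1/7, 12/7) → W = -93/7
  (1/9, 5/3) → W = -13
  (3/17, 28/17) → W = -215/17

The binding constraints are 4a + 2b = 4 and -3a - 10b = -17.
Solving simultaneously gives a = 3/17, b = 28/17.

a = 3/17, b = 28/17, maximum W = -215/17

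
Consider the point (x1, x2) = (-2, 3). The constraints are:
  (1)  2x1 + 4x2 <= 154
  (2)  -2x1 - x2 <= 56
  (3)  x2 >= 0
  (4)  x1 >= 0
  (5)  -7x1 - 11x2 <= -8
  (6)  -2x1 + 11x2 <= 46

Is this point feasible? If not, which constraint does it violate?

not feasible — violates (4)

Constraint (4): x1 = -2, which is not ≥ 0. All other constraints are satisfied.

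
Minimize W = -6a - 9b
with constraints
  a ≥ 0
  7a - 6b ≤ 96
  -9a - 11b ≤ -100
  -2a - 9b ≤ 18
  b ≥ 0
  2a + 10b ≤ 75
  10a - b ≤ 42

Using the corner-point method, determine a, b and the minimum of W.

a = 165/34, b = 111/17, minimum W = -1494/17

Feasible corners and W = -6a - 9b:
  (175/68, 475/68) → W = -5325/68
  (562/119, 622/119) → W = -8970/119
  (165/34, 111/17) → W = -1494/17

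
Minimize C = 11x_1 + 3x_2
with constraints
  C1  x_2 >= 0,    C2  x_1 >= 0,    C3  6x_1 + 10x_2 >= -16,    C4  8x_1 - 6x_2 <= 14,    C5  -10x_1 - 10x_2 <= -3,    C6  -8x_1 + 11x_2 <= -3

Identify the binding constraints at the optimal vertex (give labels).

Corner points and C = 11x_1 + 3x_2:
  (7/4, 0) → C = 77/4
  (3/8, 0) → C = 33/8
  (17/5, 11/5) → C = 44

The minimum is at (3/8, 0). Substituting into each constraint, equality holds for C1 and C6; the remaining constraints have slack.

C1 and C6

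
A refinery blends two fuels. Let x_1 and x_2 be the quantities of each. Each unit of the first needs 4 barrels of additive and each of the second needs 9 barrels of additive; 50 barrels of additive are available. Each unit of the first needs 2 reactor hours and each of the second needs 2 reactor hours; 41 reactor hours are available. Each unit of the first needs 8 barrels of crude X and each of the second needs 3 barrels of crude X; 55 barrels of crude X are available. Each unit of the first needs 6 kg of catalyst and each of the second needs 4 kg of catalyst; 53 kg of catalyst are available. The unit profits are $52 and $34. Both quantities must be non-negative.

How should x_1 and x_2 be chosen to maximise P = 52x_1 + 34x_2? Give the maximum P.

Feasible corners and P = 52x_1 + 34x_2:
  (0, 0) → P = 0
  (0, 50/9) → P = 1700/9
  (55/8, 0) → P = 715/2
  (23/4, 3) → P = 401

The binding constraints are 4x_1 + 9x_2 = 50 and 8x_1 + 3x_2 = 55.
Solving simultaneously gives x_1 = 23/4, x_2 = 3.

x_1 = 23/4, x_2 = 3, maximum P = 401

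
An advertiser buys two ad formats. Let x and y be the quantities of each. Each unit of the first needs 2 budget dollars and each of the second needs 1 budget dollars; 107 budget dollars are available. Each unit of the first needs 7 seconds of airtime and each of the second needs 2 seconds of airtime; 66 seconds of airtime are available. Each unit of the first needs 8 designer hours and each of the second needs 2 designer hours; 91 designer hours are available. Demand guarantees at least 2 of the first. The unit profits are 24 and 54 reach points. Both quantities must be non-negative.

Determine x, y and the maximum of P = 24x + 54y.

x = 2, y = 26, maximum P = 1452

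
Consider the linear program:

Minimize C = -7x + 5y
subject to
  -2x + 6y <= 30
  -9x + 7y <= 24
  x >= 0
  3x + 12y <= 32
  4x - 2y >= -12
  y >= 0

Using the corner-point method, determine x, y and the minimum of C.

x = 32/3, y = 0, minimum C = -224/3

Corner points and C = -7x + 5y:
  (0, 8/3) → C = 40/3
  (0, 0) → C = 0
  (32/3, 0) → C = -224/3

The binding constraints are 3x + 12y = 32 and y = 0.
Solving simultaneously gives x = 32/3, y = 0.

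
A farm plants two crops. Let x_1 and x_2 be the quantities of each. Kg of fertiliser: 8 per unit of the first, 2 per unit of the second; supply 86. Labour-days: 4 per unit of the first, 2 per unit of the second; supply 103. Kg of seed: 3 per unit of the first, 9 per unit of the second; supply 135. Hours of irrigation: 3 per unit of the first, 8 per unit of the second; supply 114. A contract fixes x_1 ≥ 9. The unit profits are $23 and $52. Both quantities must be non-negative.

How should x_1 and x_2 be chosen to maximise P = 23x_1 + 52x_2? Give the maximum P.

Feasible corners and P = 23x_1 + 52x_2:
  (43/4, 0) → P = 989/4
  (9, 0) → P = 207
  (9, 7) → P = 571

At the optimal vertex, 8x_1 + 2x_2 = 86 and x_1 = 9.
Solving simultaneously gives x_1 = 9, x_2 = 7.

x_1 = 9, x_2 = 7, maximum P = 571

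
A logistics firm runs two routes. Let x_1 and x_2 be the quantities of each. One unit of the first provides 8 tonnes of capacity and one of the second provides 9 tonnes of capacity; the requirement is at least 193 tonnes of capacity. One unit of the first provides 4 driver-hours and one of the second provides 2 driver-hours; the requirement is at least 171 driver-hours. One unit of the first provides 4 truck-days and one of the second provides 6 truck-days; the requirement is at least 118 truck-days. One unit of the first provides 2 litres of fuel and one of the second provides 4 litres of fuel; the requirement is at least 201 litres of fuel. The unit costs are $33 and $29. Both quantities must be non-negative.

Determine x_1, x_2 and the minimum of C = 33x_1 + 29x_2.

Feasible corners and C = 33x_1 + 29x_2:
  (0, 171/2) → C = 4959/2
  (201/2, 0) → C = 6633/2
  (47/2, 77/2) → C = 1892
The feasible region is unbounded (it extends along (0, 1), (1, 0)), but C strictly increases along every unbounded feasible direction, so there is no improving ray and the minimum is attained at a vertex.

x_1 = 47/2, x_2 = 77/2, minimum C = 1892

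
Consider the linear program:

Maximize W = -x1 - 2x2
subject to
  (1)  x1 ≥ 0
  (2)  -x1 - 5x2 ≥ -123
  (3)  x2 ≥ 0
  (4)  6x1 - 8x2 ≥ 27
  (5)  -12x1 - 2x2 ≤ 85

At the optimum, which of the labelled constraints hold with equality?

(3) and (4)

Corner points and W = -x1 - 2x2:
  (123, 0) → W = -123
  (1119/38, 711/38) → W = -2541/38
  (9/2, 0) → W = -9/2

The maximum is at (9/2, 0). Substituting into each constraint, equality holds for (3) and (4); the remaining constraints have slack.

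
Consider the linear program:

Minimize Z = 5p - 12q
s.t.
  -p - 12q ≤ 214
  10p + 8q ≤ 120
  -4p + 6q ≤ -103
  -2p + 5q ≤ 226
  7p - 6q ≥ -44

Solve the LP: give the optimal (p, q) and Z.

p = 386/23, q = -275/46, minimum Z = 3580/23

Extreme points and Z = 5p - 12q:
  (197/7, -565/28) → Z = 2680/7
  (-8/9, -959/54) → Z = 626/3
  (386/23, -275/46) → Z = 3580/23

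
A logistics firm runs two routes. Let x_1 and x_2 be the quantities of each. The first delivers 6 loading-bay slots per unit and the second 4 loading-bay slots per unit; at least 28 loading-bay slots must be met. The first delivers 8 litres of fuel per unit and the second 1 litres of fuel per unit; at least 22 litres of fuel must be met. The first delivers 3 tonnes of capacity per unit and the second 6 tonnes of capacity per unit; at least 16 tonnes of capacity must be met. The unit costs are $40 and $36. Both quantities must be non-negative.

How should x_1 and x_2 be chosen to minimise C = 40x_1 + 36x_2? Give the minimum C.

Extreme points and C = 40x_1 + 36x_2:
  (0, 22) → C = 792
  (16/3, 0) → C = 640/3
  (30/13, 46/13) → C = 2856/13
  (13/3, 1/2) → C = 574/3
The feasible region is unbounded (it extends along (0, 1), (1, 0)), but C strictly increases along every unbounded feasible direction, so there is no improving ray and the minimum is attained at a vertex.

The binding constraints are 6x_1 + 4x_2 = 28 and 3x_1 + 6x_2 = 16.
Solving simultaneously gives x_1 = 13/3, x_2 = 1/2.

x_1 = 13/3, x_2 = 1/2, minimum C = 574/3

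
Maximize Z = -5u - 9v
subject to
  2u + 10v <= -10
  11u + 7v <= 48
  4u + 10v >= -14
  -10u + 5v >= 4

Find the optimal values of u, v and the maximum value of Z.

The binding constraints are 2u + 10v = -10 and 4u + 10v = -14.
Solving simultaneously gives u = -2, v = -3/5.

u = -2, v = -3/5, maximum Z = 77/5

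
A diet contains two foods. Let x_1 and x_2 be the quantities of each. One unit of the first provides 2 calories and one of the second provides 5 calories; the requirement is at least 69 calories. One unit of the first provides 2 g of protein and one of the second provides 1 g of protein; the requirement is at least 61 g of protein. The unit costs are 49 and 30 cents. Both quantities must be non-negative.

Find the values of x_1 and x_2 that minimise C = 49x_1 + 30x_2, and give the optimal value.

Extreme points and C = 49x_1 + 30x_2:
  (0, 61) → C = 1830
  (69/2, 0) → C = 3381/2
  (59/2, 2) → C = 3011/2
The feasible region is unbounded (it extends along (0, 1), (1, 0)), but C strictly increases along every unbounded feasible direction, so there is no improving ray and the minimum is attained at a vertex.

The binding constraints are 2x_1 + 5x_2 = 69 and 2x_1 + x_2 = 61.
Solving simultaneously gives x_1 = 59/2, x_2 = 2.

x_1 = 59/2, x_2 = 2, minimum C = 3011/2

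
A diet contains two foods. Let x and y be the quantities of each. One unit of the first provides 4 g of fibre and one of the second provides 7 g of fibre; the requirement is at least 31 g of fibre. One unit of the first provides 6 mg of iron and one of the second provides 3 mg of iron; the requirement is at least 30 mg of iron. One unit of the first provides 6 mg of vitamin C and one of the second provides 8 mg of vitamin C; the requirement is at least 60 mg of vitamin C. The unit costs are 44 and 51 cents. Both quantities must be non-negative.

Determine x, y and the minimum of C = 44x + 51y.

x = 2, y = 6, minimum C = 394

Feasible corners and C = 44x + 51y:
  (0, 10) → C = 510
  (10, 0) → C = 440
  (2, 6) → C = 394
The feasible region is unbounded (it extends along (0, 1), (1, 0)), but C strictly increases along every unbounded feasible direction, so there is no improving ray and the minimum is attained at a vertex.

At the optimal vertex, 6x + 3y = 30 and 6x + 8y = 60.
Solving simultaneously gives x = 2, y = 6.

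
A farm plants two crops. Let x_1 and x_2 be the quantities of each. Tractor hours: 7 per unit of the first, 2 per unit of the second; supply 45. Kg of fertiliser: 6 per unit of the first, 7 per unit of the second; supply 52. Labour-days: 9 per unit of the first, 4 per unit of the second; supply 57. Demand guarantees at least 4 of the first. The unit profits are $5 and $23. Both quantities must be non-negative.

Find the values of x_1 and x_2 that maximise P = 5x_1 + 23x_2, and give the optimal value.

x_1 = 4, x_2 = 4, maximum P = 112

Extreme points and P = 5x_1 + 23x_2:
  (19/3, 0) → P = 95/3
  (4, 0) → P = 20
  (191/39, 42/13) → P = 3853/39
  (4, 4) → P = 112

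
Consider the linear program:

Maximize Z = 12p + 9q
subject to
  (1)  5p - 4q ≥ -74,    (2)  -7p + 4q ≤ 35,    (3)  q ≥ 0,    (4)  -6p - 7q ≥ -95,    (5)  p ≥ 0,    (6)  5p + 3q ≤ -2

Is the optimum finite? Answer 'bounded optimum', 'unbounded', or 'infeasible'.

infeasible

The boundaries -7p + 4q = 35 and q = 0 meet at (-5, 0), but that point violates p ≥ 0. Every candidate vertex is excluded by some other constraint, so the feasible region is empty.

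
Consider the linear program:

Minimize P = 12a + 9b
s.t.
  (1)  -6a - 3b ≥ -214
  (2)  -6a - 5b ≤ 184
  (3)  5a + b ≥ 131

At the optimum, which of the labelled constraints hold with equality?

Vertices and P = 12a + 9b:
  (811/6, -199) → P = -169
  (179/9, 284/9) → P = 1568/3
  (839/19, -1706/19) → P = -5286/19

The minimum is at (839/19, -1706/19). Substituting into each constraint, equality holds for (2) and (3); the remaining constraints have slack.

(2) and (3)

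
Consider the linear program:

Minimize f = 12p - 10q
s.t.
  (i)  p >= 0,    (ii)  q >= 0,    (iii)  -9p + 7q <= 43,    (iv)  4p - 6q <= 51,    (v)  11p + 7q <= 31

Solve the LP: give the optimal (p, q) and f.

Vertices and f = 12p - 10q:
  (0, 0) → f = 0
  (0, 31/7) → f = -310/7
  (31/11, 0) → f = 372/11

The optimum lies where p = 0 and 11p + 7q = 31.
Solving simultaneously gives p = 0, q = 31/7.

p = 0, q = 31/7, minimum f = -310/7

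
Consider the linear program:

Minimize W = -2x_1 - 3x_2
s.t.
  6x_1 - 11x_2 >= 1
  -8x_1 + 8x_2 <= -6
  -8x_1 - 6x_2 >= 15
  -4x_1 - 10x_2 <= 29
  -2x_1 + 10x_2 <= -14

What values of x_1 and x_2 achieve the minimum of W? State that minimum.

Vertices and W = -2x_1 - 3x_2:
  (-43/28, -16/7) → W = 139/14
  (-13/16, -25/16) → W = 101/16
  (3/7, -43/14) → W = 117/14
  (-33/46, -71/46) → W = 279/46

x_1 = -33/46, x_2 = -71/46, minimum W = 279/46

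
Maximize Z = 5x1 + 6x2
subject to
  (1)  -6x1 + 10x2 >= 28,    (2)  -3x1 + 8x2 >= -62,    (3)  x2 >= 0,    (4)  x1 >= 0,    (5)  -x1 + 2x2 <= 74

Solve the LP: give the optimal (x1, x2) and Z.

Extreme points and Z = 5x1 + 6x2:
  (0, 14/5) → Z = 84/5
  (342, 208) → Z = 2958
  (0, 37) → Z = 222

At the optimal vertex, -6x1 + 10x2 = 28 and -x1 + 2x2 = 74.
Solving simultaneously gives x1 = 342, x2 = 208.

x1 = 342, x2 = 208, maximum Z = 2958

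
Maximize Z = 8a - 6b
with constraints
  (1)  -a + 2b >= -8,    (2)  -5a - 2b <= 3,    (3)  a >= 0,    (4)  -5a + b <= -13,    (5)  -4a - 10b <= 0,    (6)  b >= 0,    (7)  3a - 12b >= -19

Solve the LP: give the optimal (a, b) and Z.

a = 67/3, b = 43/6, maximum Z = 407/3

Vertices and Z = 8a - 6b:
  (8, 0) → Z = 64
  (67/3, 43/6) → Z = 407/3
  (13/5, 0) → Z = 104/5
  (175/57, 134/57) → Z = 596/57

The binding constraints are -a + 2b = -8 and 3a - 12b = -19.
Solving simultaneously gives a = 67/3, b = 43/6.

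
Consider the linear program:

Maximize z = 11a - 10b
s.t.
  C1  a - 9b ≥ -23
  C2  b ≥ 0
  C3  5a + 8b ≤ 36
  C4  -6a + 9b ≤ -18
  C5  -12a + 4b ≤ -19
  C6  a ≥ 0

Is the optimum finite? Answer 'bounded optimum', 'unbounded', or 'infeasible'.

bounded optimum

Feasible corners and z = 11a - 10b:
  (36/5, 0) → z = 396/5
  (3, 0) → z = 33
  (156/31, 42/31) → z = 1296/31
The feasible region has finitely many vertices and no improving ray; the maximum is 396/5 at (36/5, 0).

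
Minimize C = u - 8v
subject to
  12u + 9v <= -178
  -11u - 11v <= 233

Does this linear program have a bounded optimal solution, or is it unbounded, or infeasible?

unbounded

From the feasible point (139/33, -838/33), moving in the direction (-11, 11) keeps every constraint satisfied while C decreases without bound.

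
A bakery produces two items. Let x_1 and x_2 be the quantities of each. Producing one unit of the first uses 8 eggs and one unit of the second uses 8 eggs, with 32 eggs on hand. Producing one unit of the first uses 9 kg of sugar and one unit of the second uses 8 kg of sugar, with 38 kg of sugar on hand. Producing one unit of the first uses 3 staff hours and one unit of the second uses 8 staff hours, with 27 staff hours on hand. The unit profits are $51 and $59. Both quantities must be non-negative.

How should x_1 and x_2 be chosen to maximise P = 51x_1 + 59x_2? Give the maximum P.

x_1 = 1, x_2 = 3, maximum P = 228

Vertices and P = 51x_1 + 59x_2:
  (0, 0) → P = 0
  (0, 27/8) → P = 1593/8
  (4, 0) → P = 204
  (1, 3) → P = 228

The binding constraints are 8x_1 + 8x_2 = 32 and 3x_1 + 8x_2 = 27.
Solving simultaneously gives x_1 = 1, x_2 = 3.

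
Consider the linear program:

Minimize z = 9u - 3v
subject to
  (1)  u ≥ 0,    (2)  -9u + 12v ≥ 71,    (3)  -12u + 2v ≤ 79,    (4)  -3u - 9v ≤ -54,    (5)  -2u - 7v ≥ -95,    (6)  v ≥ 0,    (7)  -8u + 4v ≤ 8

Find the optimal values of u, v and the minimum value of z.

u = 47/15, v = 124/15, minimum z = 17/5

Vertices and z = 9u - 3v:
  (643/87, 997/87) → z = 932/29
  (47/15, 124/15) → z = 17/5
  (81/16, 97/8) → z = 147/16

The binding constraints are -9u + 12v = 71 and -8u + 4v = 8.
Solving simultaneously gives u = 47/15, v = 124/15.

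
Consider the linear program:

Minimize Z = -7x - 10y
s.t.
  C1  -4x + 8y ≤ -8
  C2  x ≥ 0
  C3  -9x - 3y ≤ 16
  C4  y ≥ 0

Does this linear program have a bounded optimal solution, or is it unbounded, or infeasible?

unbounded

From the feasible point (2, 0), moving in the direction (8, 4) keeps every constraint satisfied while Z decreases without bound.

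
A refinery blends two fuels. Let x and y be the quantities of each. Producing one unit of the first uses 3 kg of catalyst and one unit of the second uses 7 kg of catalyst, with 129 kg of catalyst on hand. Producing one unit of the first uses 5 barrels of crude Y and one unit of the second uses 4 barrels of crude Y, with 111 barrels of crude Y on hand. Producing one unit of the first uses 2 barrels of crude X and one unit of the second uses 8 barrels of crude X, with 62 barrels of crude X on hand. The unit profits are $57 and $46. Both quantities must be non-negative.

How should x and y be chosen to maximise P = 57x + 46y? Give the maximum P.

x = 20, y = 11/4, maximum P = 2533/2

Corner points and P = 57x + 46y:
  (0, 0) → P = 0
  (0, 31/4) → P = 713/2
  (111/5, 0) → P = 6327/5
  (20, 11/4) → P = 2533/2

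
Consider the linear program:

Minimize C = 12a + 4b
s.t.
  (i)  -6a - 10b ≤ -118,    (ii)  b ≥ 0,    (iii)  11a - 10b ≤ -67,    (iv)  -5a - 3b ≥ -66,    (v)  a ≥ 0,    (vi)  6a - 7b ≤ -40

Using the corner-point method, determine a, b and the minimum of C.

Feasible corners and C = 12a + 4b:
  (3, 10) → C = 76
  (0, 59/5) → C = 236/5
  (459/83, 1061/83) → C = 9752/83
  (0, 22) → C = 88

The optimum lies where -6a - 10b = -118 and a = 0.
Solving simultaneously gives a = 0, b = 59/5.

a = 0, b = 59/5, minimum C = 236/5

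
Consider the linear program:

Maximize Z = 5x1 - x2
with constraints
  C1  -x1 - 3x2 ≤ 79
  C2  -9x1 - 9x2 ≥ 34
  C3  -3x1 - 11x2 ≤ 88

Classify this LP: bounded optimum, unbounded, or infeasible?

Extreme points and Z = 5x1 - x2:
  (-605/2, 149/2) → Z = -1587
  (209/36, -115/12) → Z = 695/18
The feasible region has finitely many vertices and no improving ray; the maximum is 695/18 at (209/36, -115/12).

bounded optimum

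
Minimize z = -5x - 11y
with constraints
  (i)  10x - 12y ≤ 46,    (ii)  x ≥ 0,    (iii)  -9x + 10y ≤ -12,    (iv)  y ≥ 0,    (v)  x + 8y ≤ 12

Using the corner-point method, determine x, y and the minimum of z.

Corner points and z = -5x - 11y:
  (23/5, 0) → z = -23
  (128/23, 37/46) → z = -1687/46
  (4/3, 0) → z = -20/3
  (108/41, 48/41) → z = -1068/41

x = 128/23, y = 37/46, minimum z = -1687/46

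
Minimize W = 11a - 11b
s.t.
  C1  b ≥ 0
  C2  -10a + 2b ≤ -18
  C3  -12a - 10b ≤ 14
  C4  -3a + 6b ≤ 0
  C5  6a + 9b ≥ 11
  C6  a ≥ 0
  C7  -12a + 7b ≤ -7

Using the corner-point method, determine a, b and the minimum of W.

a = 2, b = 1, minimum W = 11

Feasible corners and W = 11a - 11b:
  (11/6, 0) → W = 121/6
  (2, 1) → W = 11
  (92/51, 1/51) → W = 1001/51
The feasible region is unbounded (it extends along (1, 0), (2, 1)), but W strictly increases along every unbounded feasible direction, so there is no improving ray and the minimum is attained at a vertex.

The optimum lies where -10a + 2b = -18 and -3a + 6b = 0.
Solving simultaneously gives a = 2, b = 1.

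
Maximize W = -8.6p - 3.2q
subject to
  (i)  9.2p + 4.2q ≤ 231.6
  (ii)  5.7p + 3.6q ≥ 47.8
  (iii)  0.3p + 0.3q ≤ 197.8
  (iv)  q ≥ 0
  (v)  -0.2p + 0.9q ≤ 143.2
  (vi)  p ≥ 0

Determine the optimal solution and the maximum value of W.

p = 0, q = 239/18, maximum W = -1912/45

Extreme points and W = -8.6p - 3.2q:
  (579/23, 0) → W = -24897/115
  (0, 386/7) → W = -6176/35
  (478/57, 0) → W = -20554/285
  (0, 239/18) → W = -1912/45

The binding constraints are 5.7p + 3.6q = 47.8 and p = 0.
Solving simultaneously gives p = 0, q = 239/18.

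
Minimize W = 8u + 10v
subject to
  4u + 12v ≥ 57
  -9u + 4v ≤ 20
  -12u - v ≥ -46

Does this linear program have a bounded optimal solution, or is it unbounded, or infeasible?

Feasible corners and W = 8u + 10v:
  (-3/31, 593/124) → W = 2917/62
  (99/28, 25/7) → W = 64
  (164/57, 218/19) → W = 7852/57
The feasible region has finitely many vertices and no improving ray; the minimum is 2917/62 at (-3/31, 593/124).

bounded optimum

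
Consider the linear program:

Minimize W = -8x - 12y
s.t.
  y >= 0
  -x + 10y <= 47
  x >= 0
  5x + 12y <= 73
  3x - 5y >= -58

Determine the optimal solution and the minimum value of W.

Corner points and W = -8x - 12y:
  (0, 0) → W = 0
  (73/5, 0) → W = -584/5
  (0, 47/10) → W = -282/5
  (83/31, 154/31) → W = -2512/31

x = 73/5, y = 0, minimum W = -584/5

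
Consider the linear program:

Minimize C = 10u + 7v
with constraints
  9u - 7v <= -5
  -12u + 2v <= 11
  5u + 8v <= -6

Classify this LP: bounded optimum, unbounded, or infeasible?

bounded optimum

Feasible corners and C = 10u + 7v:
  (-67/66, -13/22) → C = -943/66
  (-82/107, -29/107) → C = -1023/107
  (-50/53, -17/106) → C = -1119/106
The feasible region has finitely many vertices and no improving ray; the minimum is -943/66 at (-67/66, -13/22).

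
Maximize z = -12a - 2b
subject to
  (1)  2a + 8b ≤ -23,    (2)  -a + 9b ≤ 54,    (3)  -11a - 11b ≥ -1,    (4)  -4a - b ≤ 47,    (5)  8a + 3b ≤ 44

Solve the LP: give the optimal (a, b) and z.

Extreme points and z = -12a - 2b:
  (87/22, -85/22) → z = -437/11
  (-353/30, 1/15) → z = 2116/15
  (481/55, -476/55) → z = -964/11
The feasible region is unbounded (it extends along (1, -4), (3, -8)), but z strictly decreases along every unbounded feasible direction, so there is no improving ray and the maximum is attained at a vertex.

a = -353/30, b = 1/15, maximum z = 2116/15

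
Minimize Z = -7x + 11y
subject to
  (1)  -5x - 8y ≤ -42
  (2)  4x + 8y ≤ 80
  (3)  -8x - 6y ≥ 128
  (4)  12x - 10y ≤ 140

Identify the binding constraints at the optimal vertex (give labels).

(1) and (3)

Feasible corners and Z = -7x + 11y:
  (-38, 29) → Z = 585
  (-638/17, 488/17) → Z = 9834/17
  (-188/5, 144/5) → Z = 580

The minimum is at (-638/17, 488/17). Substituting into each constraint, equality holds for (1) and (3); the remaining constraints have slack.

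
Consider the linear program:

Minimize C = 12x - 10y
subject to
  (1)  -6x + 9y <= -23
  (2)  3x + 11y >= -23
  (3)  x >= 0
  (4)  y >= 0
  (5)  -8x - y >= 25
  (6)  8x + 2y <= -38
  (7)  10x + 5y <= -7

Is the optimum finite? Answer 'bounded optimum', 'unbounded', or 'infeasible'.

infeasible

The boundaries 8x + 2y = -38 and 10x + 5y = -7 meet at (-44/5, 81/5), but that point violates -6x + 9y ≤ -23. Every candidate vertex is excluded by some other constraint, so the feasible region is empty.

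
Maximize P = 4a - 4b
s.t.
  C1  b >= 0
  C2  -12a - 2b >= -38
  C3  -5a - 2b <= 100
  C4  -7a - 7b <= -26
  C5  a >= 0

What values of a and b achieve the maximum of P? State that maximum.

Extreme points and P = 4a - 4b:
  (107/35, 23/35) → P = 48/5
  (0, 19) → P = -76
  (0, 26/7) → P = -104/7

The binding constraints are -12a - 2b = -38 and -7a - 7b = -26.
Solving simultaneously gives a = 107/35, b = 23/35.

a = 107/35, b = 23/35, maximum P = 48/5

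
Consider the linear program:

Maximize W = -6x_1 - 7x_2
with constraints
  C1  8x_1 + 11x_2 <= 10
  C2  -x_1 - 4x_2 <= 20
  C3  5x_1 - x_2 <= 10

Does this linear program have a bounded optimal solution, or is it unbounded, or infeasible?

unbounded

From the feasible point (40/21, -10/21), moving in the direction (-4, 1) keeps every constraint satisfied while W increases without bound.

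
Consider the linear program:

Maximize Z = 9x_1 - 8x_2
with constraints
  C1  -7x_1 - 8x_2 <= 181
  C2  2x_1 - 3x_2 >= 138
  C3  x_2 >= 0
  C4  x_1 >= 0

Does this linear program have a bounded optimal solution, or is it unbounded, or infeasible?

unbounded

From the feasible point (69, 0), moving in the direction (3, 2) keeps every constraint satisfied while Z increases without bound.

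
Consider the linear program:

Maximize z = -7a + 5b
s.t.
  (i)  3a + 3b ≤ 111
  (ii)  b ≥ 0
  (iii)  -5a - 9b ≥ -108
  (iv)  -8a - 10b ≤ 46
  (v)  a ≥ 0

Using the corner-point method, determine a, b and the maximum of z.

a = 0, b = 12, maximum z = 60

Corner points and z = -7a + 5b:
  (108/5, 0) → z = -756/5
  (0, 0) → z = 0
  (0, 12) → z = 60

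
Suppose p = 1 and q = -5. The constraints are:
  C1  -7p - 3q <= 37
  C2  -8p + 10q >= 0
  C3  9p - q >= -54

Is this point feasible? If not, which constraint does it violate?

not feasible — violates C2

Constraint C2: -8p + 10q = -58, which is not ≥ 0. All other constraints are satisfied.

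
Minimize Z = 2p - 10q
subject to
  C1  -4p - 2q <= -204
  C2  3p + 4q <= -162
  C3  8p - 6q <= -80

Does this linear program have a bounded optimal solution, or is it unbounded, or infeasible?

The boundaries -4p - 2q = -204 and 3p + 4q = -162 meet at (114, -126), but that point violates 8p - 6q ≤ -80. Every candidate vertex is excluded by some other constraint, so the feasible region is empty.

infeasible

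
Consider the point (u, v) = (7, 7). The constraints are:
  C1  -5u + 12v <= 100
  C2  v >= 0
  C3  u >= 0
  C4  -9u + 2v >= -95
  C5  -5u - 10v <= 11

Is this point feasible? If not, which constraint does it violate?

C1: 49 ≤ 100 ✓
C2: 7 ≥ 0 ✓
C3: 7 ≥ 0 ✓
C4: -49 ≥ -95 ✓
C5: -105 ≤ 11 ✓

feasible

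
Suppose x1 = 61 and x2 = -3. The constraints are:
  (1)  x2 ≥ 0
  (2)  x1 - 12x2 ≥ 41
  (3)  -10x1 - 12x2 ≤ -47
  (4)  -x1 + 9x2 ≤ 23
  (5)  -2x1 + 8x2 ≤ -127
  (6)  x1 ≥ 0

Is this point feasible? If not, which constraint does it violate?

not feasible — violates (1)

Constraint (1): x2 = -3, which is not ≥ 0. All other constraints are satisfied.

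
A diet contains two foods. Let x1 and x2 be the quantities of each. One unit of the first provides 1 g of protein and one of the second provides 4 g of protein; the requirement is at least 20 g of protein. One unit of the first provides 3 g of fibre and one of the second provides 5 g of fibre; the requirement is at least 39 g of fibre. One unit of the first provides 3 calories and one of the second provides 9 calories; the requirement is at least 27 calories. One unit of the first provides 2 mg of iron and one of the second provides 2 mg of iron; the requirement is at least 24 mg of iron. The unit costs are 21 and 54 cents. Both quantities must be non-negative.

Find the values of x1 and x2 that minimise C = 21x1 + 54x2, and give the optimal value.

Feasible corners and C = 21x1 + 54x2:
  (0, 12) → C = 648
  (20, 0) → C = 420
  (28/3, 8/3) → C = 340
The feasible region is unbounded (it extends along (0, 1), (1, 0)), but C strictly increases along every unbounded feasible direction, so there is no improving ray and the minimum is attained at a vertex.

x1 = 28/3, x2 = 8/3, minimum C = 340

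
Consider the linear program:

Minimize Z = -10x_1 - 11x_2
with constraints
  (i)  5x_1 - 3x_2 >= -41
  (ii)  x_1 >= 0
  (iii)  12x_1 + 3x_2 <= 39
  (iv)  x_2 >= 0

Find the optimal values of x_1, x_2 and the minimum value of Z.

Vertices and Z = -10x_1 - 11x_2:
  (0, 13) → Z = -143
  (0, 0) → Z = 0
  (13/4, 0) → Z = -65/2

x_1 = 0, x_2 = 13, minimum Z = -143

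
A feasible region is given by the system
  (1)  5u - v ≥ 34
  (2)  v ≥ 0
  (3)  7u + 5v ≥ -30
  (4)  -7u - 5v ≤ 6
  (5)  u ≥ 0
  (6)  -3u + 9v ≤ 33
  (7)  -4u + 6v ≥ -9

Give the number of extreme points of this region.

3

Intersecting each pair of boundary lines and keeping only the points that satisfy every inequality leaves:
  (113/14, 89/14)
  (15/2, 7/2)
  (31/2, 53/6)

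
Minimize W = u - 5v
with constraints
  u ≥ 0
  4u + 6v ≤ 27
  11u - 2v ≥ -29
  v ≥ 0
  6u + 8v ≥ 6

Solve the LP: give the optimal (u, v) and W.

u = 0, v = 9/2, minimum W = -45/2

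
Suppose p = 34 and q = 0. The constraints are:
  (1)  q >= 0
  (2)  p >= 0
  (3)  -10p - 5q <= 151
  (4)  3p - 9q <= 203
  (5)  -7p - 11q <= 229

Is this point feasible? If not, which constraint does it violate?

(1): 0 ≥ 0 ✓
(2): 34 ≥ 0 ✓
(3): -340 ≤ 151 ✓
(4): 102 ≤ 203 ✓
(5): -238 ≤ 229 ✓

feasible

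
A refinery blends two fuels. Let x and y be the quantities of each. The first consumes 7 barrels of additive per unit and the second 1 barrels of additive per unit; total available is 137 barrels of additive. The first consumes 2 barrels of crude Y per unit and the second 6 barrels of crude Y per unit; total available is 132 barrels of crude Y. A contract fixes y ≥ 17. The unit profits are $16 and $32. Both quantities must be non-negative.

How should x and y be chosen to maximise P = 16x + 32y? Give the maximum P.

Vertices and P = 16x + 32y:
  (0, 22) → P = 704
  (0, 17) → P = 544
  (15, 17) → P = 784

x = 15, y = 17, maximum P = 784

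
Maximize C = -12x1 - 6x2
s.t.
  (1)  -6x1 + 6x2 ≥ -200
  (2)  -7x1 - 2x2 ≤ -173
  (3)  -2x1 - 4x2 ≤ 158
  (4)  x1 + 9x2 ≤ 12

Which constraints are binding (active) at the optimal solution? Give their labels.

(1) and (2)

Corner points and C = -12x1 - 6x2:
  (719/27, -181/27) → C = -838/3
  (156/5, -32/15) → C = -1808/5
  (1533/61, -89/61) → C = -17862/61

The maximum is at (719/27, -181/27). Substituting into each constraint, equality holds for (1) and (2); the remaining constraints have slack.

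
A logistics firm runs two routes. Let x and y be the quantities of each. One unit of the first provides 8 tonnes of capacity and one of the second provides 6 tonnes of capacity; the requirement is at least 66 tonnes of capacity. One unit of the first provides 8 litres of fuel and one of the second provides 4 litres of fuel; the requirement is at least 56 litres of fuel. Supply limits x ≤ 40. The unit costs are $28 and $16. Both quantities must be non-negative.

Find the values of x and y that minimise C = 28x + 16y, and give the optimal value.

The feasible region is unbounded (it extends along (0, 1)), but C strictly increases along every unbounded feasible direction, so there is no improving ray and the minimum is attained at a vertex.

The optimum lies where 8x + 6y = 66 and 8x + 4y = 56.
Solving simultaneously gives x = 9/2, y = 5.

x = 9/2, y = 5, minimum C = 206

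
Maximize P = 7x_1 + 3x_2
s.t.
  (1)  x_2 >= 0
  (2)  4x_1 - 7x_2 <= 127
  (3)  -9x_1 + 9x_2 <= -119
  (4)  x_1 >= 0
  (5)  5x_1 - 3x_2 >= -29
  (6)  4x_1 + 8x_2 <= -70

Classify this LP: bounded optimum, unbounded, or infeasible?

The boundaries x_2 = 0 and 4x_1 - 7x_2 = 127 meet at (127/4, 0), but that point violates 4x_1 + 8x_2 ≤ -70. Every candidate vertex is excluded by some other constraint, so the feasible region is empty.

infeasible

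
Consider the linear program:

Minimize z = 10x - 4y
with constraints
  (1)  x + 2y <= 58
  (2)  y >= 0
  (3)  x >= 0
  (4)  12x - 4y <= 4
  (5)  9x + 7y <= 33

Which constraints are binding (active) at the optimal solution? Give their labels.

Corner points and z = 10x - 4y:
  (0, 0) → z = 0
  (1/3, 0) → z = 10/3
  (0, 33/7) → z = -132/7
  (4/3, 3) → z = 4/3

The minimum is at (0, 33/7). Substituting into each constraint, equality holds for (3) and (5); the remaining constraints have slack.

(3) and (5)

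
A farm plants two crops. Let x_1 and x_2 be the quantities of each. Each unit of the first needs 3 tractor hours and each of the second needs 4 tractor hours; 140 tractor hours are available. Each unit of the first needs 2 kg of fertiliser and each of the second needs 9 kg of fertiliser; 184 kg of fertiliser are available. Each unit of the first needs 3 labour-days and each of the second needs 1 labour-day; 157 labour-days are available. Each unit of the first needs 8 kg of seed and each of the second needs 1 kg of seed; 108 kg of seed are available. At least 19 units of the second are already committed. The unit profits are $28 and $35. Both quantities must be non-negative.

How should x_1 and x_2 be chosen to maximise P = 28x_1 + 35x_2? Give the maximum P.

Corner points and P = 28x_1 + 35x_2:
  (0, 184/9) → P = 6440/9
  (0, 19) → P = 665
  (13/2, 19) → P = 847

x_1 = 13/2, x_2 = 19, maximum P = 847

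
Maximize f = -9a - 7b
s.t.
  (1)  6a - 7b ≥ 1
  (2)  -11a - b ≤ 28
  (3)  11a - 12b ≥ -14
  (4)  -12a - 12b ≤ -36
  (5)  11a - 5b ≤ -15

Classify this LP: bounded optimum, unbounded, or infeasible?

infeasible

The boundaries 6a - 7b = 1 and -11a - b = 28 meet at (-195/83, -179/83), but that point violates -12a - 12b ≤ -36. Every candidate vertex is excluded by some other constraint, so the feasible region is empty.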